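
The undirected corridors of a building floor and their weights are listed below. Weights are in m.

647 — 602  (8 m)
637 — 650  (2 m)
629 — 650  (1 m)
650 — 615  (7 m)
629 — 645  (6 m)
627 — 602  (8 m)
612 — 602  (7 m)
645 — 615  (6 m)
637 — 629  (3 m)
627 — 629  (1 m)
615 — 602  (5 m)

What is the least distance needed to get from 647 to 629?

Shortest distances from 647:
647: 0
602: 8  (via 647)
615: 13  (via 602)
612: 15  (via 602)
627: 16  (via 602)
629: 17  (via 627)
Shortest route: 647–602–627–629 = 17 m.

17 m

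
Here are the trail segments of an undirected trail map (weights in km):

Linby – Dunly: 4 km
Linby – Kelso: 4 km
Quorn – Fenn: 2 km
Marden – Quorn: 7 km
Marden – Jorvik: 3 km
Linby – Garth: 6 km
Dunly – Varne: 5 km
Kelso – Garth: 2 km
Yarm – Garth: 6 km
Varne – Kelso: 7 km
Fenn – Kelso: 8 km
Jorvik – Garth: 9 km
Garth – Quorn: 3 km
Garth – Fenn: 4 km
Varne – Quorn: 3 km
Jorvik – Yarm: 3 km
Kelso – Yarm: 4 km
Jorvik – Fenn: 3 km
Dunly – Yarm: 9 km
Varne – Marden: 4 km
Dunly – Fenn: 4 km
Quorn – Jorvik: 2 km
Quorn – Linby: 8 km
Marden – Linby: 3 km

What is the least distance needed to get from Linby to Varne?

7 km

Shortest distances from Linby:
Linby: 0
Marden: 3  (via Linby)
Dunly: 4  (via Linby)
Kelso: 4  (via Linby)
Jorvik: 6  (via Marden)
Garth: 6  (via Linby)
Varne: 7  (via Marden)
Shortest route: Linby → Marden → Varne = 7 km.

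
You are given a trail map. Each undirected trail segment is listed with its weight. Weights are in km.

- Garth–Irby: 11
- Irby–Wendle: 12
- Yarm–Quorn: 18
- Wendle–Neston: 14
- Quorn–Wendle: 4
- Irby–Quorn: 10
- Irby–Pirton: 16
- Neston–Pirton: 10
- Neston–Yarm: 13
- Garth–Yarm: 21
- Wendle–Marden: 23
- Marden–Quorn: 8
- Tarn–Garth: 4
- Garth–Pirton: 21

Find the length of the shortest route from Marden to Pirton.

34 km

Settle nodes by increasing distance from Marden:
Marden: 0
Quorn: 8  (via Marden)
Wendle: 12  (via Quorn)
Irby: 18  (via Quorn)
Yarm: 26  (via Quorn)
Neston: 26  (via Wendle)
Garth: 29  (via Irby)
Tarn: 33  (via Garth)
Pirton: 34  (via Irby)
Shortest route: Marden → Quorn → Irby → Pirton = 34 km.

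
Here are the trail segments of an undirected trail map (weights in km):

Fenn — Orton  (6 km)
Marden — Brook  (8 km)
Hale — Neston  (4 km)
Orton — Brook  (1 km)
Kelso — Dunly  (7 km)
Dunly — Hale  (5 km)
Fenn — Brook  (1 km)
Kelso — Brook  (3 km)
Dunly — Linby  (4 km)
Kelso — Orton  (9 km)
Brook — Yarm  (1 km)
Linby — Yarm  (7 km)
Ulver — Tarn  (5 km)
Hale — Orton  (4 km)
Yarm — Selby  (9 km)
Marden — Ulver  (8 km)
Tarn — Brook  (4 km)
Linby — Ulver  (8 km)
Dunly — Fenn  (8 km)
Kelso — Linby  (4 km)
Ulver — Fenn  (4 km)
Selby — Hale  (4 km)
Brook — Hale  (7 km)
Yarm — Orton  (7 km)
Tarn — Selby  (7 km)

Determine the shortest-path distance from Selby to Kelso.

Compare a few routes:
Selby - Yarm - Brook - Kelso: 9+1+3 = 13
Selby - Hale - Brook - Kelso: 4+7+3 = 14
Selby - Tarn - Brook - Kelso: 7+4+3 = 14
Selby - Hale - Orton - Brook - Kelso: 4+4+1+3 = 12
The minimum is 12 km via Selby - Hale - Orton - Brook - Kelso.

12 km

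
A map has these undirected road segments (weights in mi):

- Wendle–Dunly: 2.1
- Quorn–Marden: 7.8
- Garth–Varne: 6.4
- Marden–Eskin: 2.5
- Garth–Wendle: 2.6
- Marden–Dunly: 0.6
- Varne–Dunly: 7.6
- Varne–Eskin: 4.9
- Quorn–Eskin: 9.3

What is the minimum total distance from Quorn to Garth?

13.1 mi

Running Dijkstra from Quorn:
Quorn: 0
Marden: 7.8  (via Quorn)
Dunly: 8.4  (via Marden)
Eskin: 9.3  (via Quorn)
Wendle: 10.5  (via Dunly)
Garth: 13.1  (via Wendle)
Shortest route: Quorn → Marden → Dunly → Wendle → Garth = 13.1 mi.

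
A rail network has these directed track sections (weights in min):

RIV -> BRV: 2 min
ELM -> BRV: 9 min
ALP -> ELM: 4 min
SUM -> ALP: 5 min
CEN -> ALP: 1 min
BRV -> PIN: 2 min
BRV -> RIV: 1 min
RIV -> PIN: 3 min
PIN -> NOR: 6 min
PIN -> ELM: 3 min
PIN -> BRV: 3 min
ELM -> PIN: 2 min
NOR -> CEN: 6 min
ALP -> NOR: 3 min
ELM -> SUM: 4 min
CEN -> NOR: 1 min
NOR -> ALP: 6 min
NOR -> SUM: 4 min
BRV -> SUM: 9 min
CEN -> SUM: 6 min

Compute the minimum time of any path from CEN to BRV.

10 min

Enumerating some paths:
CEN–NOR–ALP–ELM–PIN–BRV: 1+6+4+2+3 = 16
CEN–ALP–ELM–PIN–BRV: 1+4+2+3 = 10
CEN–NOR–SUM–ALP–ELM–PIN–BRV: 1+4+5+4+2+3 = 19
CEN–ALP–ELM–BRV: 1+4+9 = 14
The minimum is 10 min via CEN–ALP–ELM–PIN–BRV.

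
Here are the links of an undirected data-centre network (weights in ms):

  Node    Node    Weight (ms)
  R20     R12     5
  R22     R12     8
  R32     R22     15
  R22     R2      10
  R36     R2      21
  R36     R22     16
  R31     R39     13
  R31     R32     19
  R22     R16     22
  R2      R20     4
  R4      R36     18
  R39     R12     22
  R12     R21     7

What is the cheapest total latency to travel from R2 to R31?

44 ms

Candidate routes:
R2–R22–R32–R31: 10+15+19 = 44
R2–R20–R12–R22–R32–R31: 4+5+8+15+19 = 51
Cheapest is R2–R22–R32–R31 at 44 ms.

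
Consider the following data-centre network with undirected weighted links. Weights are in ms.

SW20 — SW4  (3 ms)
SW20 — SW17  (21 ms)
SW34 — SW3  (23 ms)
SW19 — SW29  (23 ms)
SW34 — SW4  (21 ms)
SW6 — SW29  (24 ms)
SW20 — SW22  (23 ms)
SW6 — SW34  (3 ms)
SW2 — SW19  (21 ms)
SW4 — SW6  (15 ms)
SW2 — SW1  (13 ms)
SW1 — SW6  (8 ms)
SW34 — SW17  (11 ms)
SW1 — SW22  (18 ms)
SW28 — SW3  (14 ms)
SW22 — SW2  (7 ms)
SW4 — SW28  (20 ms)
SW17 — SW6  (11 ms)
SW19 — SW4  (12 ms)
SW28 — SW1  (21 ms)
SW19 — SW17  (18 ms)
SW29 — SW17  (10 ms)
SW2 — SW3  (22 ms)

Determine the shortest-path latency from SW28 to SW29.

50 ms

Settle nodes by increasing distance from SW28:
SW28: 0
SW3: 14  (via SW28)
SW4: 20  (via SW28)
SW1: 21  (via SW28)
SW20: 23  (via SW4)
SW6: 29  (via SW1)
SW19: 32  (via SW4)
SW34: 32  (via SW6)
SW2: 34  (via SW1)
SW22: 39  (via SW1)
SW17: 40  (via SW6)
SW29: 50  (via SW17)
Shortest route: SW28–SW1–SW6–SW17–SW29 = 50 ms.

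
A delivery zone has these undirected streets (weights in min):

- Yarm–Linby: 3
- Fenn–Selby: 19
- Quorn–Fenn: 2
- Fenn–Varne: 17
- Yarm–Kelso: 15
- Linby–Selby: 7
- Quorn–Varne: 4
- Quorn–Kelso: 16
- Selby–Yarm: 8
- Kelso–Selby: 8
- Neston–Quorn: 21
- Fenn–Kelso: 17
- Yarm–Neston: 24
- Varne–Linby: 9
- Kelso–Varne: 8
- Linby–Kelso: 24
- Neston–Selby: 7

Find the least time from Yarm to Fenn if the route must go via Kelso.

29 min

Best Yarm to Kelso: Yarm–Kelso costing 15
Shortest Kelso→Fenn: Kelso–Varne–Quorn–Fenn = 14
Total via Kelso: 15 + 14 = 29 min.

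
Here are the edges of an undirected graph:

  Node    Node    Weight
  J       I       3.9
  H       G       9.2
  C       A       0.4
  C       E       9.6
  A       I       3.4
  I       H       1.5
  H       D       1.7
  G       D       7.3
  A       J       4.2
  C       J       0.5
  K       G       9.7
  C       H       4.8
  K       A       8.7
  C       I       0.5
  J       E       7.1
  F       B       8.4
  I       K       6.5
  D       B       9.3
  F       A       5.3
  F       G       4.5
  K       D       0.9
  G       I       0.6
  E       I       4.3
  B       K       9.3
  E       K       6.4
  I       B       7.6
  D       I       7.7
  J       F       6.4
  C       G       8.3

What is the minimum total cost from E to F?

9.4

Settle nodes by increasing distance from E:
E: 0
I: 4.3  (via E)
C: 4.8  (via I)
G: 4.9  (via I)
A: 5.2  (via C)
J: 5.3  (via C)
H: 5.8  (via I)
K: 6.4  (via E)
D: 7.3  (via K)
F: 9.4  (via G)
Shortest route: E–I–G–F = 9.4.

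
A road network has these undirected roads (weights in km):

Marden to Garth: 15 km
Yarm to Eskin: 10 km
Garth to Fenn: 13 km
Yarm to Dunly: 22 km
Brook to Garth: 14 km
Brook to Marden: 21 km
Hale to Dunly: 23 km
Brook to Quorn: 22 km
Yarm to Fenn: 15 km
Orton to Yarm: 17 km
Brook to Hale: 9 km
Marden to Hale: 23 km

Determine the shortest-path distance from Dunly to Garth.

Shortest distances from Dunly:
Dunly: 0
Yarm: 22  (via Dunly)
Hale: 23  (via Dunly)
Eskin: 32  (via Yarm)
Brook: 32  (via Hale)
Fenn: 37  (via Yarm)
Orton: 39  (via Yarm)
Garth: 46  (via Brook)
Shortest route: Dunly–Hale–Brook–Garth = 46 km.

46 km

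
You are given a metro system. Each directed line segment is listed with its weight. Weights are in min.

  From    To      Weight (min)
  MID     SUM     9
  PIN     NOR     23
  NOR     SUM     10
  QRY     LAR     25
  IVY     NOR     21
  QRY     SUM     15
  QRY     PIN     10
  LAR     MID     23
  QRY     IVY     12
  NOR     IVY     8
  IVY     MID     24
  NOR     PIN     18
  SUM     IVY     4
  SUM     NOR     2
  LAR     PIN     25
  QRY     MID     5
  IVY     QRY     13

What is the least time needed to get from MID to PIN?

Running Dijkstra from MID:
MID: 0
SUM: 9  (via MID)
NOR: 11  (via SUM)
IVY: 13  (via SUM)
QRY: 26  (via IVY)
PIN: 29  (via NOR)
Shortest route: MID–SUM–NOR–PIN = 29 min.

29 min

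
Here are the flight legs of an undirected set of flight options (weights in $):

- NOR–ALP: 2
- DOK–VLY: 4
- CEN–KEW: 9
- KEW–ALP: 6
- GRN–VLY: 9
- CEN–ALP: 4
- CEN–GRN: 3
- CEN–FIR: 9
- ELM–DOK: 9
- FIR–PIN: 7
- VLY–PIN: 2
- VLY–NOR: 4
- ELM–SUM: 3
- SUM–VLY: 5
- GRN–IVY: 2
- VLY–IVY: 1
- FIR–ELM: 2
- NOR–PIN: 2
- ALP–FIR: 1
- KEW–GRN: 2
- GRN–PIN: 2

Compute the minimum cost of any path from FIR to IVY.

$8

Compare a few routes:
FIR–ALP–NOR–VLY–IVY: 1+2+4+1 = 8
FIR–ALP–CEN–GRN–IVY: 1+4+3+2 = 10
FIR–ALP–NOR–PIN–GRN–IVY: 1+2+2+2+2 = 9
FIR–PIN–VLY–IVY: 7+2+1 = 10
Cheapest is FIR–ALP–NOR–VLY–IVY at $8.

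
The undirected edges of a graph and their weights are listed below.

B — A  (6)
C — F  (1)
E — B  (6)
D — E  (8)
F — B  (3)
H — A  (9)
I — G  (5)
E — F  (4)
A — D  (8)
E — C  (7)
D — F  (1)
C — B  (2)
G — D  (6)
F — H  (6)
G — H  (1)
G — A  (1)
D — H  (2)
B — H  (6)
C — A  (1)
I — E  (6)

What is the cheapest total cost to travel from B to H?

5

Shortest distances from B:
B: 0
C: 2  (via B)
A: 3  (via C)
F: 3  (via B)
D: 4  (via F)
G: 4  (via A)
H: 5  (via G)
Shortest route: B–C–A–G–H = 5.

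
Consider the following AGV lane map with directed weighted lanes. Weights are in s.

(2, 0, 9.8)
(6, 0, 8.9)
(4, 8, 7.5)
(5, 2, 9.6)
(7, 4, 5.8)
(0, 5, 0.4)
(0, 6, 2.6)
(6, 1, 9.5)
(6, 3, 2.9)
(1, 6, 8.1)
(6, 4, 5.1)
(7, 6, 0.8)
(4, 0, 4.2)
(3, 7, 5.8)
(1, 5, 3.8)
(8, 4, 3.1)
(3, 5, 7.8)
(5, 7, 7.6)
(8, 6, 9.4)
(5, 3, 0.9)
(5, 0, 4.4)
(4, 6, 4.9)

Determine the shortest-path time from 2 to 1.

21.9 s

Running Dijkstra from 2:
2: 0
0: 9.8  (via 2)
5: 10.2  (via 0)
3: 11.1  (via 5)
6: 12.4  (via 0)
7: 16.9  (via 3)
4: 17.5  (via 6)
1: 21.9  (via 6)
Shortest route: 2–0–6–1 = 21.9 s.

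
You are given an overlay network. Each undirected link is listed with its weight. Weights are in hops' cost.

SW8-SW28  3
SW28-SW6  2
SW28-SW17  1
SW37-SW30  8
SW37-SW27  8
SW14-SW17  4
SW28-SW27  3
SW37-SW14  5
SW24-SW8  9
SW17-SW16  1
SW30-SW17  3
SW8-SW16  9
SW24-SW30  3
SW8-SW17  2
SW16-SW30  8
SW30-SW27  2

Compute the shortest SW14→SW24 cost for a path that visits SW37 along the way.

Best SW14 to SW37: SW14–SW37 costing 5
Best SW37 to SW24: SW37–SW30–SW24 costing 11
Total via SW37: 5 + 11 = 16 hops' cost.

16 hops' cost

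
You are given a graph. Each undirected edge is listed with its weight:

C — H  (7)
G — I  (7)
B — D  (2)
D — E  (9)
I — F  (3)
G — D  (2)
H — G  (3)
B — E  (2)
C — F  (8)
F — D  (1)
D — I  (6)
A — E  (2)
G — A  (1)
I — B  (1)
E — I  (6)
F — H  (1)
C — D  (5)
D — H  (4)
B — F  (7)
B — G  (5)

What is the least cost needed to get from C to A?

Settle nodes by increasing distance from C:
C: 0
D: 5  (via C)
F: 6  (via D)
B: 7  (via D)
G: 7  (via D)
H: 7  (via C)
A: 8  (via G)
Shortest route: C → D → G → A = 8.

8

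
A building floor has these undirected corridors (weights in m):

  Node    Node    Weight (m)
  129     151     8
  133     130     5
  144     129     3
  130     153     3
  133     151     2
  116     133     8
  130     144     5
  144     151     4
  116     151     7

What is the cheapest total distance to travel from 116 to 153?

16 m

Enumerating some paths:
116 - 151 - 144 - 130 - 153: 7+4+5+3 = 19
116 - 151 - 133 - 130 - 153: 7+2+5+3 = 17
116 - 133 - 151 - 144 - 130 - 153: 8+2+4+5+3 = 22
116 - 133 - 130 - 153: 8+5+3 = 16
Cheapest is 116 - 133 - 130 - 153 at 16 m.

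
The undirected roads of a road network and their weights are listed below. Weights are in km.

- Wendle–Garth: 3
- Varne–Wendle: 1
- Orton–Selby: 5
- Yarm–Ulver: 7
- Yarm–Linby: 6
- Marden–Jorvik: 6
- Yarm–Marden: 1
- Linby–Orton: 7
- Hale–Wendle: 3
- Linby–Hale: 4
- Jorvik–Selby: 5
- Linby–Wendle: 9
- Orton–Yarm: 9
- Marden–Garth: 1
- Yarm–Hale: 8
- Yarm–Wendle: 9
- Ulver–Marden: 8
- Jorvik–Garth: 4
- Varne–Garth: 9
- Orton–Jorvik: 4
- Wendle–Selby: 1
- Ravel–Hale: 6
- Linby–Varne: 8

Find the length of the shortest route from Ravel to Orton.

15 km

Settle nodes by increasing distance from Ravel:
Ravel: 0
Hale: 6  (via Ravel)
Wendle: 9  (via Hale)
Selby: 10  (via Wendle)
Linby: 10  (via Hale)
Varne: 10  (via Wendle)
Garth: 12  (via Wendle)
Marden: 13  (via Garth)
Yarm: 14  (via Hale)
Orton: 15  (via Selby)
Shortest route: Ravel–Hale–Wendle–Selby–Orton = 15 km.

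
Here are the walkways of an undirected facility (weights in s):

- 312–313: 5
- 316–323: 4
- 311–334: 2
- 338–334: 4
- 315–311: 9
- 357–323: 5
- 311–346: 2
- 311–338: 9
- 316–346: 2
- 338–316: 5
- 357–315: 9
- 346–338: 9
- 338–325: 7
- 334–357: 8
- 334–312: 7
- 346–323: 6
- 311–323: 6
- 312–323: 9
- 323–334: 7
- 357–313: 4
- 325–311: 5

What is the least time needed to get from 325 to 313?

Settle nodes by increasing distance from 325:
325: 0
311: 5  (via 325)
338: 7  (via 325)
334: 7  (via 311)
346: 7  (via 311)
316: 9  (via 346)
323: 11  (via 311)
312: 14  (via 334)
315: 14  (via 311)
357: 15  (via 334)
313: 19  (via 312)
Shortest route: 325–311–334–312–313 = 19 s.

19 s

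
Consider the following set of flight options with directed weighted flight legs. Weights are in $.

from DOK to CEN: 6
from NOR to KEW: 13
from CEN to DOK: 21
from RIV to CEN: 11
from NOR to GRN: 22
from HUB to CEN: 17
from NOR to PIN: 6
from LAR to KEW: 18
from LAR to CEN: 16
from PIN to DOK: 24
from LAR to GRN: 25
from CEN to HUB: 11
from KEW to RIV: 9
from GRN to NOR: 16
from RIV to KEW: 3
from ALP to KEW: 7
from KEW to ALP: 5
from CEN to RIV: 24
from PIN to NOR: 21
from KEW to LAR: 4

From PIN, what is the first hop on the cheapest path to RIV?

NOR

Enumerating some paths:
PIN–DOK–CEN–RIV: 24+6+24 = 54
PIN–NOR–KEW–RIV: 21+13+9 = 43
Cheapest is PIN–NOR–KEW–RIV at $43.
So from PIN the first move is to NOR.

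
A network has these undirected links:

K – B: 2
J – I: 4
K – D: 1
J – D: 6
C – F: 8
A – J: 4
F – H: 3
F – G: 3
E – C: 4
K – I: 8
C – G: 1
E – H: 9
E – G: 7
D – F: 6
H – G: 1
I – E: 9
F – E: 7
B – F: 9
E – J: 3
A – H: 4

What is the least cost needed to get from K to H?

10

Settle nodes by increasing distance from K:
K: 0
D: 1  (via K)
B: 2  (via K)
F: 7  (via D)
J: 7  (via D)
I: 8  (via K)
E: 10  (via J)
G: 10  (via F)
H: 10  (via F)
Shortest route: K–D–F–H = 10.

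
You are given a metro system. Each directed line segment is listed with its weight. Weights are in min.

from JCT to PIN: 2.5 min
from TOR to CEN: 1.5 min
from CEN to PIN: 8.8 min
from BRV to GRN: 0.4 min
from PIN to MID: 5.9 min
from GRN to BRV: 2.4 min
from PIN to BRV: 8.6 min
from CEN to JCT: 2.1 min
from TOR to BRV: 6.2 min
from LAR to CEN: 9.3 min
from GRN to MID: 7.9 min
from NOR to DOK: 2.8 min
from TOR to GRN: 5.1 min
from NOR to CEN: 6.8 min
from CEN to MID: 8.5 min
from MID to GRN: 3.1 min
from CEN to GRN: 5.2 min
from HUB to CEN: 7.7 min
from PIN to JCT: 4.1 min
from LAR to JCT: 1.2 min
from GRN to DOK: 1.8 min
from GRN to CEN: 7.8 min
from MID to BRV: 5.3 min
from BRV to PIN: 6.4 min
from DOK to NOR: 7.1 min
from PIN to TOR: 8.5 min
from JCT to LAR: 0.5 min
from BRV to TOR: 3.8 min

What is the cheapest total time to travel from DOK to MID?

Settle nodes by increasing distance from DOK:
DOK: 0
NOR: 7.1  (via DOK)
CEN: 13.9  (via NOR)
JCT: 16  (via CEN)
LAR: 16.5  (via JCT)
PIN: 18.5  (via JCT)
GRN: 19.1  (via CEN)
BRV: 21.5  (via GRN)
MID: 22.4  (via CEN)
Shortest route: DOK → NOR → CEN → MID = 22.4 min.

22.4 min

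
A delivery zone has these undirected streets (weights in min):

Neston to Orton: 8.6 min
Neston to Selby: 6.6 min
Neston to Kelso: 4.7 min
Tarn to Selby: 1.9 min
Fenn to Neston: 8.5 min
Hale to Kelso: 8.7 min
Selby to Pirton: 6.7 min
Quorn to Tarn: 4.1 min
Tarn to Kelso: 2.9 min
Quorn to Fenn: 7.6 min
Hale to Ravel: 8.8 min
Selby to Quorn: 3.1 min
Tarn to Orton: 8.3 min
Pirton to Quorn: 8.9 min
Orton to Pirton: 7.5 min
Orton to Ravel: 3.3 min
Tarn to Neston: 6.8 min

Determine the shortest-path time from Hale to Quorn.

15.7 min

Shortest distances from Hale:
Hale: 0
Kelso: 8.7  (via Hale)
Ravel: 8.8  (via Hale)
Tarn: 11.6  (via Kelso)
Orton: 12.1  (via Ravel)
Neston: 13.4  (via Kelso)
Selby: 13.5  (via Tarn)
Quorn: 15.7  (via Tarn)
Shortest route: Hale–Kelso–Tarn–Quorn = 15.7 min.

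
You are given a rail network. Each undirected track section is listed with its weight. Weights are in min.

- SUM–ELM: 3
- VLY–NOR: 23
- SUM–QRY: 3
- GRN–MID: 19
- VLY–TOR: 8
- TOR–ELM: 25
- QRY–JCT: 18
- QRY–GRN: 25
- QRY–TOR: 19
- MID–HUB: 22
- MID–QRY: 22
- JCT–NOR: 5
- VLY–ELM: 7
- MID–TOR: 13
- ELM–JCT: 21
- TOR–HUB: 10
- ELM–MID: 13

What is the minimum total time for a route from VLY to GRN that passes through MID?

Shortest VLY→MID: VLY → ELM → MID = 20
Shortest MID→GRN: MID → GRN = 19
Total via MID: 20 + 19 = 39 min.

39 min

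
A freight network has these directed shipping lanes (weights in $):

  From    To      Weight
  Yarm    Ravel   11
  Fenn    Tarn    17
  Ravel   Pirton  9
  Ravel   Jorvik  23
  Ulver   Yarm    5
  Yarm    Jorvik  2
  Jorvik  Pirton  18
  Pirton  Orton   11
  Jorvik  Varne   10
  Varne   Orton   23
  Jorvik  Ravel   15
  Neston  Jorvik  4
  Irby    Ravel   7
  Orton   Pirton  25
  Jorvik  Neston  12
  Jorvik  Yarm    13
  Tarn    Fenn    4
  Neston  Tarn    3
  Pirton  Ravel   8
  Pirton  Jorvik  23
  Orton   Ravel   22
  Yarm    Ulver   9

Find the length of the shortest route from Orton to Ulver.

Shortest distances from Orton:
Orton: 0
Ravel: 22  (via Orton)
Pirton: 25  (via Orton)
Jorvik: 45  (via Ravel)
Varne: 55  (via Jorvik)
Neston: 57  (via Jorvik)
Yarm: 58  (via Jorvik)
Tarn: 60  (via Neston)
Fenn: 64  (via Tarn)
Ulver: 67  (via Yarm)
Shortest route: Orton → Ravel → Jorvik → Yarm → Ulver = $67.

$67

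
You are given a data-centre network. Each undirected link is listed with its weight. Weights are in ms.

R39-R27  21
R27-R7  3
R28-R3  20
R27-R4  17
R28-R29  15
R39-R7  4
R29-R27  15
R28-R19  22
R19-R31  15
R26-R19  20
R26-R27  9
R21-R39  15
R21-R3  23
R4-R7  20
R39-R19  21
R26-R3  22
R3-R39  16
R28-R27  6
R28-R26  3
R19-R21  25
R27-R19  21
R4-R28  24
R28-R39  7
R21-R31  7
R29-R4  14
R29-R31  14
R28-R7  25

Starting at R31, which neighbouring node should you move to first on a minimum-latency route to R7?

R21

Compare a few routes:
R31 - R21 - R39 - R7: 7+15+4 = 26
R31 - R29 - R27 - R7: 14+15+3 = 32
R31 - R21 - R39 - R28 - R27 - R7: 7+15+7+6+3 = 38
R31 - R29 - R28 - R27 - R7: 14+15+6+3 = 38
Cheapest is R31 - R21 - R39 - R7 at 26 ms.
So from R31 the first move is to R21.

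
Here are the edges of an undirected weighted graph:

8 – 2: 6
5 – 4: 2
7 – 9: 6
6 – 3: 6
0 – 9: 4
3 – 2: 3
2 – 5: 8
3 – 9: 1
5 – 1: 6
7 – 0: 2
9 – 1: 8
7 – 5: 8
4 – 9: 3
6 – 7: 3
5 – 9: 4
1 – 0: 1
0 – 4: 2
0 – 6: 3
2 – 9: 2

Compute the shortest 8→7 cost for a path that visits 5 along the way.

18

Best 8 to 5: 8 → 2 → 9 → 5 costing 12
Best 5 to 7: 5 → 4 → 0 → 7 costing 6
Total via 5: 12 + 6 = 18.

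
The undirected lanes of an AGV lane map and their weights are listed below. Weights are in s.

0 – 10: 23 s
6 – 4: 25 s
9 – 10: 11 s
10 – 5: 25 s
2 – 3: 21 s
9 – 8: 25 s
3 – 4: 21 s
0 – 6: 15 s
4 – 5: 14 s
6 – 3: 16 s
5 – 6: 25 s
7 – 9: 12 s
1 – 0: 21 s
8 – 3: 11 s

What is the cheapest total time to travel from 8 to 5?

46 s

Compare a few routes:
8 → 3 → 6 → 4 → 5: 11+16+25+14 = 66
8 → 3 → 6 → 5: 11+16+25 = 52
8 → 3 → 4 → 5: 11+21+14 = 46
8 → 9 → 10 → 5: 25+11+25 = 61
The minimum is 46 s via 8 → 3 → 4 → 5.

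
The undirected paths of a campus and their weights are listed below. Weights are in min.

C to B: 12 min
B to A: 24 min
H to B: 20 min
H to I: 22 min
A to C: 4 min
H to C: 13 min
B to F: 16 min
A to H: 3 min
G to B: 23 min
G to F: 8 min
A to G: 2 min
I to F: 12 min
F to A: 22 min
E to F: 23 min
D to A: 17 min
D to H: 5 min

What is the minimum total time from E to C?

37 min

Shortest distances from E:
E: 0
F: 23  (via E)
G: 31  (via F)
A: 33  (via G)
I: 35  (via F)
H: 36  (via A)
C: 37  (via A)
Shortest route: E–F–G–A–C = 37 min.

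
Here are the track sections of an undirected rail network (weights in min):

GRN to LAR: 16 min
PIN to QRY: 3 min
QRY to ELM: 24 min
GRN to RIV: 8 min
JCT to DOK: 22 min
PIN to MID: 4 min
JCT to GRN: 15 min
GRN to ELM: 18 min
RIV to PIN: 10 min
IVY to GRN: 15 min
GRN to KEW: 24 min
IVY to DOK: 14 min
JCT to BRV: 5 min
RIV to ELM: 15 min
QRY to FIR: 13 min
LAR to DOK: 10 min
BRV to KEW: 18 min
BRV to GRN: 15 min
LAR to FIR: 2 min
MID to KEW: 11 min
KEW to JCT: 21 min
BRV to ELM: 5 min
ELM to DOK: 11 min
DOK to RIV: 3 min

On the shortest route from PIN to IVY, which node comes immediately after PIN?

Candidate routes:
PIN → QRY → FIR → LAR → DOK → IVY: 3+13+2+10+14 = 42
PIN → RIV → DOK → IVY: 10+3+14 = 27
PIN → RIV → GRN → IVY: 10+8+15 = 33
The minimum is 27 min via PIN → RIV → DOK → IVY.
So from PIN the first move is to RIV.

RIV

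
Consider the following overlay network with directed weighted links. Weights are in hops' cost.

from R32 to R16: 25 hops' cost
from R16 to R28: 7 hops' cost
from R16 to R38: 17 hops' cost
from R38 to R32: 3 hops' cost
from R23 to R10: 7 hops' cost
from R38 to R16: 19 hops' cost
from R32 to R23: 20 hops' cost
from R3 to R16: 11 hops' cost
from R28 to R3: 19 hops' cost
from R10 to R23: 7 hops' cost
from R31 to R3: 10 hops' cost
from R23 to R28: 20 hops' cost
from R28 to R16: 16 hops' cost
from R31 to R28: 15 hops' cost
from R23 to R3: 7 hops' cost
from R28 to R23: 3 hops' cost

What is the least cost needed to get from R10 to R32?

45 hops' cost

Settle nodes by increasing distance from R10:
R10: 0
R23: 7  (via R10)
R3: 14  (via R23)
R16: 25  (via R3)
R28: 27  (via R23)
R38: 42  (via R16)
R32: 45  (via R38)
Shortest route: R10 → R23 → R3 → R16 → R38 → R32 = 45 hops' cost.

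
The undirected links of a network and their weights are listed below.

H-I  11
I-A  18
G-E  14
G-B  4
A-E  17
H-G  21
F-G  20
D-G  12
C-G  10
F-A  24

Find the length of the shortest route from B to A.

Candidate routes:
B - G - F - A: 4+20+24 = 48
B - G - H - I - A: 4+21+11+18 = 54
B - G - E - A: 4+14+17 = 35
The minimum is 35 via B - G - E - A.

35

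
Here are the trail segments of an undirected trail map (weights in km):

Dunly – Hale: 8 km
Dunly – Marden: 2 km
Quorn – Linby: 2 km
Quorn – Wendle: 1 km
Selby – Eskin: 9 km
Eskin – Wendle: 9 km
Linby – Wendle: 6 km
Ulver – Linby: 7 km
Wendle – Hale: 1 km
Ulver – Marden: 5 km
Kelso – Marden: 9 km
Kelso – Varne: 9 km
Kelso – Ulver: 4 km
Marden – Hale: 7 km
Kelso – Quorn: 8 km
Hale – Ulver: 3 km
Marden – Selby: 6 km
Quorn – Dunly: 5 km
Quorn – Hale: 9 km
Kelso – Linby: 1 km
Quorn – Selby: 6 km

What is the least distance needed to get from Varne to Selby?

Shortest distances from Varne:
Varne: 0
Kelso: 9  (via Varne)
Linby: 10  (via Kelso)
Quorn: 12  (via Linby)
Wendle: 13  (via Quorn)
Ulver: 13  (via Kelso)
Hale: 14  (via Wendle)
Dunly: 17  (via Quorn)
Selby: 18  (via Quorn)
Shortest route: Varne–Kelso–Linby–Quorn–Selby = 18 km.

18 km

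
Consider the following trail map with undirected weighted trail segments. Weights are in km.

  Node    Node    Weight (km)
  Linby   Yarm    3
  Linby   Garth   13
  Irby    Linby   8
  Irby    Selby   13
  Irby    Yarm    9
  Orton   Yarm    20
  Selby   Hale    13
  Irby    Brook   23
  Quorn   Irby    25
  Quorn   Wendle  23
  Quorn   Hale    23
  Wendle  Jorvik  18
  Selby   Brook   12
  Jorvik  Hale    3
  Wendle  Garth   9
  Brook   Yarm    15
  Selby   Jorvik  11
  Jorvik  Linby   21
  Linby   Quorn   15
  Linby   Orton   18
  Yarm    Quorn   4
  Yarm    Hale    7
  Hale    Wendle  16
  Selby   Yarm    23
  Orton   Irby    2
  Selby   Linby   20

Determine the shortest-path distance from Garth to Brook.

31 km

Settle nodes by increasing distance from Garth:
Garth: 0
Wendle: 9  (via Garth)
Linby: 13  (via Garth)
Yarm: 16  (via Linby)
Quorn: 20  (via Yarm)
Irby: 21  (via Linby)
Hale: 23  (via Yarm)
Orton: 23  (via Irby)
Jorvik: 26  (via Hale)
Brook: 31  (via Yarm)
Shortest route: Garth–Linby–Yarm–Brook = 31 km.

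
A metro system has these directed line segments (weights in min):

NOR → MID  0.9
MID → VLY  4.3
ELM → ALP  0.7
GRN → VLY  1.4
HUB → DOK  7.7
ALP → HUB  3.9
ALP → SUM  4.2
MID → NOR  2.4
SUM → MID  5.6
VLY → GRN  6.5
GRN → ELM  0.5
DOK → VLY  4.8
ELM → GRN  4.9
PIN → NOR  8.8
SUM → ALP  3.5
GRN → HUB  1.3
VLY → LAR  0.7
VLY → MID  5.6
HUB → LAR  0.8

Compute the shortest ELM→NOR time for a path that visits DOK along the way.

Best ELM to DOK: ELM–ALP–HUB–DOK costing 12.3
Shortest DOK→NOR: DOK–VLY–MID–NOR = 12.8
Total via DOK: 12.3 + 12.8 = 25.1 min.

25.1 min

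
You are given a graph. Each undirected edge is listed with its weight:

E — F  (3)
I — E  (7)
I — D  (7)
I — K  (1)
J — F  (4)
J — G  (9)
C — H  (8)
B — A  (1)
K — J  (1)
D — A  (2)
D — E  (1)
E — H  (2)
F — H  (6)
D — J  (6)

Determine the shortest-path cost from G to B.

Settle nodes by increasing distance from G:
G: 0
J: 9  (via G)
K: 10  (via J)
I: 11  (via K)
F: 13  (via J)
D: 15  (via J)
E: 16  (via F)
A: 17  (via D)
B: 18  (via A)
Shortest route: G → J → D → A → B = 18.

18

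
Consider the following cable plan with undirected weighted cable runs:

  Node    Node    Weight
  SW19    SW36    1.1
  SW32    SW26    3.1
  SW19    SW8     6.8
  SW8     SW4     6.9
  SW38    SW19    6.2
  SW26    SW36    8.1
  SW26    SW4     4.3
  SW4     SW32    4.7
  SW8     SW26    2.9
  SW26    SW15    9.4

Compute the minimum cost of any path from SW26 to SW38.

15.4

Enumerating some paths:
SW26 → SW8 → SW19 → SW38: 2.9+6.8+6.2 = 15.9
SW26 → SW36 → SW19 → SW38: 8.1+1.1+6.2 = 15.4
SW26 → SW4 → SW8 → SW19 → SW38: 4.3+6.9+6.8+6.2 = 24.2
The minimum is 15.4 via SW26 → SW36 → SW19 → SW38.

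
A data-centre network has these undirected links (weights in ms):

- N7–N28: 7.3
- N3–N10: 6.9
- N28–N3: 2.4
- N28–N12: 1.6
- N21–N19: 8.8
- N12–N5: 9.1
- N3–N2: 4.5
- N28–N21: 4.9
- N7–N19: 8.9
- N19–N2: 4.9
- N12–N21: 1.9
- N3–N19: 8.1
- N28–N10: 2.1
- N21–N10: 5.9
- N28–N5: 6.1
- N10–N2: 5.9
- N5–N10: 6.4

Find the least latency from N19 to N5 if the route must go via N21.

Shortest N19→N21: N19–N21 = 8.8
Shortest N21→N5: N21–N12–N28–N5 = 9.6
Total via N21: 8.8 + 9.6 = 18.4 ms.

18.4 ms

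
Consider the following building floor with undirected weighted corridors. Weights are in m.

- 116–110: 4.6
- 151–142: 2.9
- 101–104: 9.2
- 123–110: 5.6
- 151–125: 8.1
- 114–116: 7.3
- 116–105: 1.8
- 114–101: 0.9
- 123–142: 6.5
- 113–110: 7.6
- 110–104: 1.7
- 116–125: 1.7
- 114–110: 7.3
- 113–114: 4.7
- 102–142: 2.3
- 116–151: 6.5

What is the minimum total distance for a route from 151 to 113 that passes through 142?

22.6 m

Shortest 151→142: 151–142 = 2.9
Shortest 142→113: 142–123–110–113 = 19.7
Total via 142: 2.9 + 19.7 = 22.6 m.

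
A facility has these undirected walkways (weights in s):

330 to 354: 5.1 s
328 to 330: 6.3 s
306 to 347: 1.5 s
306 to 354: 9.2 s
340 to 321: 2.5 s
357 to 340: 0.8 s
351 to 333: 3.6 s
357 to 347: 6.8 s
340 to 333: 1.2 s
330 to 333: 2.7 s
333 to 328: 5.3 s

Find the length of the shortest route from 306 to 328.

Running Dijkstra from 306:
306: 0
347: 1.5  (via 306)
357: 8.3  (via 347)
340: 9.1  (via 357)
354: 9.2  (via 306)
333: 10.3  (via 340)
321: 11.6  (via 340)
330: 13  (via 333)
351: 13.9  (via 333)
328: 15.6  (via 333)
Shortest route: 306 → 347 → 357 → 340 → 333 → 328 = 15.6 s.

15.6 s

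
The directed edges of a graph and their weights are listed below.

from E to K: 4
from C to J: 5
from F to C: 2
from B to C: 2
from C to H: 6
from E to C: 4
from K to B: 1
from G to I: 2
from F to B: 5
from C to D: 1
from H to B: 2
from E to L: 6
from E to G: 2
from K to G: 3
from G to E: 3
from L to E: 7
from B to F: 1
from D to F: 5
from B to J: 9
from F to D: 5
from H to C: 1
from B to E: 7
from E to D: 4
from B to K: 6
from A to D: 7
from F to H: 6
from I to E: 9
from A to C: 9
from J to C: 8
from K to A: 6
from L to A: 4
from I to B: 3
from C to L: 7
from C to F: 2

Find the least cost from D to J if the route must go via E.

26

Best D to E: D–F–B–E costing 17
Shortest E→J: E–C–J = 9
Total via E: 17 + 9 = 26.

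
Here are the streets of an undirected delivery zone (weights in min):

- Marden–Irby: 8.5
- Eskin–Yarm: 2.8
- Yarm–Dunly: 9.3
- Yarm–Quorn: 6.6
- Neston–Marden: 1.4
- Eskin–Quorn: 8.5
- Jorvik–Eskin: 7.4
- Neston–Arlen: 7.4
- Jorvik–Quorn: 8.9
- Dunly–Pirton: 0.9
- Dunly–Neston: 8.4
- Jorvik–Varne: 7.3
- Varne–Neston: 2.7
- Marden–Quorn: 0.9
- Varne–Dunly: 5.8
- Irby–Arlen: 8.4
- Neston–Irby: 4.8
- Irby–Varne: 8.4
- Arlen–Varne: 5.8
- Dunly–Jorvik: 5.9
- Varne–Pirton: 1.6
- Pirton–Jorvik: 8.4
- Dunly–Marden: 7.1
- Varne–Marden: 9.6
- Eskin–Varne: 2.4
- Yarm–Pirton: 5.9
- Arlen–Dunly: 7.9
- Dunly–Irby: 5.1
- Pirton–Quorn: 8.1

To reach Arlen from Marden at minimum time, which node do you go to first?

Neston

Candidate routes:
Marden–Neston–Irby–Arlen: 1.4+4.8+8.4 = 14.6
Marden–Neston–Arlen: 1.4+7.4 = 8.8
Marden–Neston–Varne–Pirton–Dunly–Arlen: 1.4+2.7+1.6+0.9+7.9 = 14.5
Marden–Neston–Varne–Arlen: 1.4+2.7+5.8 = 9.9
The minimum is 8.8 min via Marden–Neston–Arlen.
So from Marden the first move is to Neston.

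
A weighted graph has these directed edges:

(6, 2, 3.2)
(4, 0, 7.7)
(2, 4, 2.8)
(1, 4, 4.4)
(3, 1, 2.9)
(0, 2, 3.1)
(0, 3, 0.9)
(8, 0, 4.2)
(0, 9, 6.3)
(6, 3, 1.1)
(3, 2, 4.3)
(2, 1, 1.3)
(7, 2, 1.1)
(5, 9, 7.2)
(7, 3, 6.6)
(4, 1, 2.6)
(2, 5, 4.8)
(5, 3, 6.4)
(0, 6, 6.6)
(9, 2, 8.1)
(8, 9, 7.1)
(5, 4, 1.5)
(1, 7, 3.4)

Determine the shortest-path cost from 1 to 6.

18.7

Running Dijkstra from 1:
1: 0
7: 3.4  (via 1)
4: 4.4  (via 1)
2: 4.5  (via 7)
5: 9.3  (via 2)
3: 10  (via 7)
0: 12.1  (via 4)
9: 16.5  (via 5)
6: 18.7  (via 0)
Shortest route: 1–4–0–6 = 18.7.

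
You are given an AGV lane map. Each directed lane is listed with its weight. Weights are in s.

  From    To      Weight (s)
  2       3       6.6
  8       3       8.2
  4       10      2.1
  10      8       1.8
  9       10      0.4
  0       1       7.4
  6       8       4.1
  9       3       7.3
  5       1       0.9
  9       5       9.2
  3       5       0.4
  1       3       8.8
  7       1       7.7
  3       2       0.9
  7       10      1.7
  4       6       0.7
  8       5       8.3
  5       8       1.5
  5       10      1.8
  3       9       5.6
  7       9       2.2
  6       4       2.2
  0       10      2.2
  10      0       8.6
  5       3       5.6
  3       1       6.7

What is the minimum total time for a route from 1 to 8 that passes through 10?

Best 1 to 10: 1–3–5–10 costing 11
Best 10 to 8: 10–8 costing 1.8
Total via 10: 11 + 1.8 = 12.8 s.

12.8 s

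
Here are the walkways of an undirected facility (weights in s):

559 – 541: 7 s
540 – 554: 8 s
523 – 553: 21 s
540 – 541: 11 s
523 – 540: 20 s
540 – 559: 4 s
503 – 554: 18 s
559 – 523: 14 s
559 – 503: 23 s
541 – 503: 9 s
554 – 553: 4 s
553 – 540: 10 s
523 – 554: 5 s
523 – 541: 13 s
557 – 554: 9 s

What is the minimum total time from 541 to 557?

27 s

Compare a few routes:
541 → 523 → 554 → 557: 13+5+9 = 27
541 → 559 → 540 → 554 → 557: 7+4+8+9 = 28
Cheapest is 541 → 523 → 554 → 557 at 27 s.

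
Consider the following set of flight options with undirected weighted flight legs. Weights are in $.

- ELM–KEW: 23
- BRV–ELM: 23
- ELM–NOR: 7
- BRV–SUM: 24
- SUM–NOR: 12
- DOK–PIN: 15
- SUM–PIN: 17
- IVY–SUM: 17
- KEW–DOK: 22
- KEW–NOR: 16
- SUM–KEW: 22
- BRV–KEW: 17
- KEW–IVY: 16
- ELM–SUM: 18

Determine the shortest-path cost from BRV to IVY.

$33

Shortest distances from BRV:
BRV: 0
KEW: 17  (via BRV)
ELM: 23  (via BRV)
SUM: 24  (via BRV)
NOR: 30  (via ELM)
IVY: 33  (via KEW)
Shortest route: BRV → KEW → IVY = $33.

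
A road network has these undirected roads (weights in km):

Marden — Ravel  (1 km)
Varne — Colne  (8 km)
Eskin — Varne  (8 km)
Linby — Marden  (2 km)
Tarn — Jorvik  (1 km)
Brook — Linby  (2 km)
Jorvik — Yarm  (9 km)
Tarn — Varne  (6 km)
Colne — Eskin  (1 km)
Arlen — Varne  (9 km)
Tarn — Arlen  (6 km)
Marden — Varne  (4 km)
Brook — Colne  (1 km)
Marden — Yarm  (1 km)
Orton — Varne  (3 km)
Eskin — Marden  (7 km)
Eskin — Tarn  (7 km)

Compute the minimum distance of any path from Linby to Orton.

9 km

Settle nodes by increasing distance from Linby:
Linby: 0
Marden: 2  (via Linby)
Brook: 2  (via Linby)
Yarm: 3  (via Marden)
Ravel: 3  (via Marden)
Colne: 3  (via Brook)
Eskin: 4  (via Colne)
Varne: 6  (via Marden)
Orton: 9  (via Varne)
Shortest route: Linby → Marden → Varne → Orton = 9 km.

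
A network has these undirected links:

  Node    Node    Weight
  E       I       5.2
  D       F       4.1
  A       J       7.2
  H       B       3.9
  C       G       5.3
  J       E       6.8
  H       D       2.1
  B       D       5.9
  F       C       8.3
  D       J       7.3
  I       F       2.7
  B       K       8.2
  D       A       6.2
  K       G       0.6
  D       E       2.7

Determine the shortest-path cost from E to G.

17.4

Shortest distances from E:
E: 0
D: 2.7  (via E)
H: 4.8  (via D)
I: 5.2  (via E)
F: 6.8  (via D)
J: 6.8  (via E)
B: 8.6  (via D)
A: 8.9  (via D)
C: 15.1  (via F)
K: 16.8  (via B)
G: 17.4  (via K)
Shortest route: E → D → B → K → G = 17.4.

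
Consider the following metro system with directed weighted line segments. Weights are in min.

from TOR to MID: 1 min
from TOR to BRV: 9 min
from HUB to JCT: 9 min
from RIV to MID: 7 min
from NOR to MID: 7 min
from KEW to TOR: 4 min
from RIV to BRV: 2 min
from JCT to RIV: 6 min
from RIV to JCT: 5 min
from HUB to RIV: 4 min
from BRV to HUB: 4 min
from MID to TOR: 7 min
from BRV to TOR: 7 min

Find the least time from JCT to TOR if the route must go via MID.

20 min

Shortest JCT→MID: JCT–RIV–MID = 13
Best MID to TOR: MID–TOR costing 7
Total via MID: 13 + 7 = 20 min.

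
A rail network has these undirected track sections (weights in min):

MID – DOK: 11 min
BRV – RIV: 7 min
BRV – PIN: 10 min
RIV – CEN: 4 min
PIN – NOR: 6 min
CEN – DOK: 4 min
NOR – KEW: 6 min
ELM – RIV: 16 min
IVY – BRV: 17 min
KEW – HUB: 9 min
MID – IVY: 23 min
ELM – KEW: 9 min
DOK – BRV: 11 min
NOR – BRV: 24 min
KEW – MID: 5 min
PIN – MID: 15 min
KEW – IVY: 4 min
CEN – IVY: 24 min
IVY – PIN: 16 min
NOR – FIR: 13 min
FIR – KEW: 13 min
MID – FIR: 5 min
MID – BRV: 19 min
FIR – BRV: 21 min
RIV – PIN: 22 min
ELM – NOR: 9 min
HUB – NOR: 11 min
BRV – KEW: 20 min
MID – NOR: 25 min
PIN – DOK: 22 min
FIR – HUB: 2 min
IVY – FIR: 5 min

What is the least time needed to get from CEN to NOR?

Running Dijkstra from CEN:
CEN: 0
DOK: 4  (via CEN)
RIV: 4  (via CEN)
BRV: 11  (via RIV)
MID: 15  (via DOK)
KEW: 20  (via MID)
ELM: 20  (via RIV)
FIR: 20  (via MID)
PIN: 21  (via BRV)
HUB: 22  (via FIR)
IVY: 24  (via CEN)
NOR: 26  (via KEW)
Shortest route: CEN → DOK → MID → KEW → NOR = 26 min.

26 min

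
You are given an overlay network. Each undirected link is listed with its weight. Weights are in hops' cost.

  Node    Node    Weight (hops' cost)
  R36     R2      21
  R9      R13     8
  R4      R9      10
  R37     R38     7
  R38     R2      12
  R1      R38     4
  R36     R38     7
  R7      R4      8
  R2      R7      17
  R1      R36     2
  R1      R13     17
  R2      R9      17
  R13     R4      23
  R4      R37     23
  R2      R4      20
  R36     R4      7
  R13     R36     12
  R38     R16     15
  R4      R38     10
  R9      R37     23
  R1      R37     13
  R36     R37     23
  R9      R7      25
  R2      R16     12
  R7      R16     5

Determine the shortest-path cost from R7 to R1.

Enumerating some paths:
R7 → R4 → R38 → R1: 8+10+4 = 22
R7 → R4 → R36 → R1: 8+7+2 = 17
The minimum is 17 hops' cost via R7 → R4 → R36 → R1.

17 hops' cost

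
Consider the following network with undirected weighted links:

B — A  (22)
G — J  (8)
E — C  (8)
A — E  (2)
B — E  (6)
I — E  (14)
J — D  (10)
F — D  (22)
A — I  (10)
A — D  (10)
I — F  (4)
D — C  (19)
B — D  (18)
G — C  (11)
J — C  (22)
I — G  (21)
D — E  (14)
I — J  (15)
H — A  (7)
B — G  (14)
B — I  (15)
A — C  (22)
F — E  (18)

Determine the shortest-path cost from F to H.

Settle nodes by increasing distance from F:
F: 0
I: 4  (via F)
A: 14  (via I)
E: 16  (via A)
B: 19  (via I)
J: 19  (via I)
H: 21  (via A)
Shortest route: F → I → A → H = 21.

21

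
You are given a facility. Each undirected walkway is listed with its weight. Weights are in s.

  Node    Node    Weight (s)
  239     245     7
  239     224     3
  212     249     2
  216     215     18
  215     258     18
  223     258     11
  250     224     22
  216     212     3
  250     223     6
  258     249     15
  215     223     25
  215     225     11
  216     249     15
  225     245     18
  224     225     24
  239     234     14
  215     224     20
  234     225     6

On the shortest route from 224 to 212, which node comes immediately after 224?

Candidate routes:
224 → 215 → 216 → 212: 20+18+3 = 41
224 → 215 → 258 → 249 → 212: 20+18+15+2 = 55
224 → 239 → 234 → 225 → 215 → 216 → 212: 3+14+6+11+18+3 = 55
Cheapest is 224 → 215 → 216 → 212 at 41 s.
So from 224 the first move is to 215.

215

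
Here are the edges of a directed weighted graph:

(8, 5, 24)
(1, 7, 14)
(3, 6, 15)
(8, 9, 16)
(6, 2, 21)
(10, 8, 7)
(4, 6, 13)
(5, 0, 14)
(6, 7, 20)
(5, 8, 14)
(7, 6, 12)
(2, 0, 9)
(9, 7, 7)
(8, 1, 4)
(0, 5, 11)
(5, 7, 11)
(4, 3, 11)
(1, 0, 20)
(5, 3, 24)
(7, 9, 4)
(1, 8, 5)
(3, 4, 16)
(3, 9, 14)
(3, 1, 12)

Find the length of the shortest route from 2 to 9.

Running Dijkstra from 2:
2: 0
0: 9  (via 2)
5: 20  (via 0)
7: 31  (via 5)
8: 34  (via 5)
9: 35  (via 7)
Shortest route: 2–0–5–7–9 = 35.

35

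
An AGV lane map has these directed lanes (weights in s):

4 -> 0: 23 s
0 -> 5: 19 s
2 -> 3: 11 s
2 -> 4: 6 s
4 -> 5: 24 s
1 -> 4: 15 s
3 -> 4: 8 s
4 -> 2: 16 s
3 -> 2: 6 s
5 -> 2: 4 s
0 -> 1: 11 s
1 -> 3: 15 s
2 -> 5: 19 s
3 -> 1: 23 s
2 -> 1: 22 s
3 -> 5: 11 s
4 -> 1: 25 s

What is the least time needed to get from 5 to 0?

Candidate routes:
5 - 2 - 3 - 4 - 0: 4+11+8+23 = 46
5 - 2 - 4 - 0: 4+6+23 = 33
Cheapest is 5 - 2 - 4 - 0 at 33 s.

33 s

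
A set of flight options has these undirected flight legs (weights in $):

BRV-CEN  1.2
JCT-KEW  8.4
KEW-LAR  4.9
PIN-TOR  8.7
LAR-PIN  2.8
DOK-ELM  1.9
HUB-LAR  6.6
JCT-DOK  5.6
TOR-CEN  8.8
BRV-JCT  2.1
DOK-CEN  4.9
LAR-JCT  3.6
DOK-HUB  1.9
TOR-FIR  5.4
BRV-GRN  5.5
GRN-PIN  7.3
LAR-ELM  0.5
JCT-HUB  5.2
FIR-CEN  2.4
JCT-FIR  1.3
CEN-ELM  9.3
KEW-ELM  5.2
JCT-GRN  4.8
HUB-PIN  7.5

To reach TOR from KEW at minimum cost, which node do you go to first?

JCT

Compare a few routes:
KEW → LAR → JCT → FIR → TOR: 4.9+3.6+1.3+5.4 = 15.2
KEW → JCT → FIR → TOR: 8.4+1.3+5.4 = 15.1
KEW → ELM → LAR → JCT → FIR → TOR: 5.2+0.5+3.6+1.3+5.4 = 16
KEW → LAR → PIN → TOR: 4.9+2.8+8.7 = 16.4
The minimum is $15.1 via KEW → JCT → FIR → TOR.
So from KEW the first move is to JCT.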